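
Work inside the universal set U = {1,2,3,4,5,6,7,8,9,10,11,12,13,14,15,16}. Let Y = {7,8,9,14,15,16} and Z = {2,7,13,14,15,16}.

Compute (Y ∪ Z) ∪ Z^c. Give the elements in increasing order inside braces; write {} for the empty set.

{1,2,3,4,5,6,7,8,9,10,11,12,13,14,15,16}

Y ∪ Z = {2,7,8,9,13,14,15,16}
Z^c = {1,3,4,5,6,8,9,10,11,12}
(Y ∪ Z) ∪ Z^c = {1,2,3,4,5,6,7,8,9,10,11,12,13,14,15,16}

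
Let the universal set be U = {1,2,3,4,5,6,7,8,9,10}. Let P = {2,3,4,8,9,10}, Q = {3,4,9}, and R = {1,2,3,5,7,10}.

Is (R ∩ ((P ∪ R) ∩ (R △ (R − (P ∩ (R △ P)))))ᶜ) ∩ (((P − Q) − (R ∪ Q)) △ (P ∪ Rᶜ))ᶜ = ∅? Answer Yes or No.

P ∪ R = {1,2,3,4,5,7,8,9,10}
R △ P = {1,4,5,7,8,9}
P ∩ (R △ P) = {4,8,9}
R − (P ∩ (R △ P)) = {1,2,3,5,7,10}
R △ (R − (P ∩ (R △ P))) = {}
(P ∪ R) ∩ (R △ (R − (P ∩ (R △ P)))) = {}
((P ∪ R) ∩ (R △ (R − (P ∩ (R △ P)))))ᶜ = {1,2,3,4,5,6,7,8,9,10}
R ∩ ((P ∪ R) ∩ (R △ (R − (P ∩ (R △ P)))))ᶜ = {1,2,3,5,7,10}
P − Q = {2,8,10}
R ∪ Q = {1,2,3,4,5,7,9,10}
(P − Q) − (R ∪ Q) = {8}
Rᶜ = {4,6,8,9}
P ∪ Rᶜ = {2,3,4,6,8,9,10}
((P − Q) − (R ∪ Q)) △ (P ∪ Rᶜ) = {2,3,4,6,9,10}
(((P − Q) − (R ∪ Q)) △ (P ∪ Rᶜ))ᶜ = {1,5,7,8}
1 lies in both, so they are not disjoint.

No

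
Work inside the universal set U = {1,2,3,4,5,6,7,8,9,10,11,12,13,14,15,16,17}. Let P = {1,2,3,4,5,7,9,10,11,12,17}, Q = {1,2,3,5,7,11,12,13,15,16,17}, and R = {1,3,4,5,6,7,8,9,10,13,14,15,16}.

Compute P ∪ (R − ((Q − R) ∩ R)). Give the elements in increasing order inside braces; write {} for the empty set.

Q − R = {2,11,12,17}
(Q − R) ∩ R = {}
R − ((Q − R) ∩ R) = {1,3,4,5,6,7,8,9,10,13,14,15,16}
P ∪ (R − ((Q − R) ∩ R)) = {1,2,3,4,5,6,7,8,9,10,11,12,13,14,15,16,17}

{1,2,3,4,5,6,7,8,9,10,11,12,13,14,15,16,17}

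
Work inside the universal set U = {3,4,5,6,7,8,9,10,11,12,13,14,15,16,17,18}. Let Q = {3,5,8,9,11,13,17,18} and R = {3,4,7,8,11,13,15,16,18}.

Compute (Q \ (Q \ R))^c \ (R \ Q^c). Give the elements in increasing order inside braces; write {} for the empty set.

{4,5,6,7,9,10,12,14,15,16,17}

Q \ R = {5,9,17}
Q \ (Q \ R) = {3,8,11,13,18}
(Q \ (Q \ R))^c = {4,5,6,7,9,10,12,14,15,16,17}
Q^c = {4,6,7,10,12,14,15,16}
R \ Q^c = {3,8,11,13,18}
(Q \ (Q \ R))^c \ (R \ Q^c) = {4,5,6,7,9,10,12,14,15,16,17}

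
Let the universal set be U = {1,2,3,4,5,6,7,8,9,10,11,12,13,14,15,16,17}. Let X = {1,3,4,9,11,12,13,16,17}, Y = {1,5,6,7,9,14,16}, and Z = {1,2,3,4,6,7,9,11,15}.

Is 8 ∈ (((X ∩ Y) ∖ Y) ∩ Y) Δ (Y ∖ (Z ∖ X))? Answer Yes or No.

8 ∉ X and 8 ∉ Y, so 8 ∉ X ∩ Y
8 ∉ (X ∩ Y) and 8 ∉ Y, so 8 ∉ (X ∩ Y) ∖ Y
8 ∉ ((X ∩ Y) ∖ Y) and 8 ∉ Y, so 8 ∉ ((X ∩ Y) ∖ Y) ∩ Y
8 ∉ Z and 8 ∉ X, so 8 ∉ Z ∖ X
8 ∉ Y and 8 ∉ (Z ∖ X), so 8 ∉ Y ∖ (Z ∖ X)
8 ∉ (((X ∩ Y) ∖ Y) ∩ Y) and 8 ∉ (Y ∖ (Z ∖ X)), so 8 ∉ (((X ∩ Y) ∖ Y) ∩ Y) Δ (Y ∖ (Z ∖ X))

No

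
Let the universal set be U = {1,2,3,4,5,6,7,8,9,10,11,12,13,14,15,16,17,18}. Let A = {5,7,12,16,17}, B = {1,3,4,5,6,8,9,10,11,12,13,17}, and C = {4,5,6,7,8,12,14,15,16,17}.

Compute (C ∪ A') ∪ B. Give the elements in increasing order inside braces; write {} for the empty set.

A' = {1,2,3,4,6,8,9,10,11,13,14,15,18}
C ∪ A' = {1,2,3,4,5,6,7,8,9,10,11,12,13,14,15,16,17,18}
(C ∪ A') ∪ B = {1,2,3,4,5,6,7,8,9,10,11,12,13,14,15,16,17,18}

{1,2,3,4,5,6,7,8,9,10,11,12,13,14,15,16,17,18}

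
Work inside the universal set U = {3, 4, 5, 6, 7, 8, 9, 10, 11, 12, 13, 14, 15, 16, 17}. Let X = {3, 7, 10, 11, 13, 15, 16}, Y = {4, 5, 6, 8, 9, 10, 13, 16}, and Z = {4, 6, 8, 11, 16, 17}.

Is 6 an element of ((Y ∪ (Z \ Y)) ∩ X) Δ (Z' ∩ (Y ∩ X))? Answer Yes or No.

No

6 ∈ Z and 6 ∈ Y, so 6 ∉ Z \ Y
6 ∈ Y and 6 ∉ (Z \ Y), so 6 ∈ Y ∪ (Z \ Y)
6 ∈ (Y ∪ (Z \ Y)) and 6 ∉ X, so 6 ∉ (Y ∪ (Z \ Y)) ∩ X
6 ∈ Z, so 6 ∉ Z'
6 ∈ Y and 6 ∉ X, so 6 ∉ Y ∩ X
6 ∉ Z' and 6 ∉ (Y ∩ X), so 6 ∉ Z' ∩ (Y ∩ X)
6 ∉ ((Y ∪ (Z \ Y)) ∩ X) and 6 ∉ (Z' ∩ (Y ∩ X)), so 6 ∉ ((Y ∪ (Z \ Y)) ∩ X) Δ (Z' ∩ (Y ∩ X))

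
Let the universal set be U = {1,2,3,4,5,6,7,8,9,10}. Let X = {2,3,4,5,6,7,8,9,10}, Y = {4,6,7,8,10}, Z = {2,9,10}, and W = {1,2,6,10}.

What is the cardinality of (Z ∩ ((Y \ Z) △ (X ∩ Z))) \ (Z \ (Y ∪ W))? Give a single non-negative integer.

Y \ Z = {4,6,7,8}
X ∩ Z = {2,9,10}
(Y \ Z) △ (X ∩ Z) = {2,4,6,7,8,9,10}
Z ∩ ((Y \ Z) △ (X ∩ Z)) = {2,9,10}
Y ∪ W = {1,2,4,6,7,8,10}
Z \ (Y ∪ W) = {9}
(Z ∩ ((Y \ Z) △ (X ∩ Z))) \ (Z \ (Y ∪ W)) = {2,10}
|(Z ∩ ((Y \ Z) △ (X ∩ Z))) \ (Z \ (Y ∪ W))| = 2

2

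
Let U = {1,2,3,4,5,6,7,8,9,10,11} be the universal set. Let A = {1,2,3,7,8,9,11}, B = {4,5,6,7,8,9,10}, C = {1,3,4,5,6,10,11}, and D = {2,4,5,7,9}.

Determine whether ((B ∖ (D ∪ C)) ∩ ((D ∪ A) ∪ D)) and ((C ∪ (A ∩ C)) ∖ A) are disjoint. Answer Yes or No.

Yes

D ∪ C = {1,2,3,4,5,6,7,9,10,11}
B ∖ (D ∪ C) = {8}
D ∪ A = {1,2,3,4,5,7,8,9,11}
(D ∪ A) ∪ D = {1,2,3,4,5,7,8,9,11}
(B ∖ (D ∪ C)) ∩ ((D ∪ A) ∪ D) = {8}
A ∩ C = {1,3,11}
C ∪ (A ∩ C) = {1,3,4,5,6,10,11}
(C ∪ (A ∩ C)) ∖ A = {4,5,6,10}
{8} and {4,5,6,10} share no elements.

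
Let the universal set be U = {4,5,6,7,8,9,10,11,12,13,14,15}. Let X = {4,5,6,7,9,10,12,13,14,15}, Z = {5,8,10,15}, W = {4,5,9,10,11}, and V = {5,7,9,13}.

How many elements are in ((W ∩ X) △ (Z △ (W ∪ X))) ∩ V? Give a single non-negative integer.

3

W ∩ X = {4,5,9,10}
W ∪ X = {4,5,6,7,9,10,11,12,13,14,15}
Z △ (W ∪ X) = {4,6,7,8,9,11,12,13,14}
(W ∩ X) △ (Z △ (W ∪ X)) = {5,6,7,8,10,11,12,13,14}
((W ∩ X) △ (Z △ (W ∪ X))) ∩ V = {5,7,13}
|((W ∩ X) △ (Z △ (W ∪ X))) ∩ V| = 3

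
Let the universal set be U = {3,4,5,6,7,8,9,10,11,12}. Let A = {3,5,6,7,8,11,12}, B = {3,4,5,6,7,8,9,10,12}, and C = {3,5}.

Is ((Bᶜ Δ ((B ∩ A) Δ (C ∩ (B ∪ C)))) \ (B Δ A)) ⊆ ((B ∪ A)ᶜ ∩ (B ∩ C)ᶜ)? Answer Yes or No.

Bᶜ = {11}
B ∩ A = {3,5,6,7,8,12}
B ∪ C = {3,4,5,6,7,8,9,10,12}
C ∩ (B ∪ C) = {3,5}
(B ∩ A) Δ (C ∩ (B ∪ C)) = {6,7,8,12}
Bᶜ Δ ((B ∩ A) Δ (C ∩ (B ∪ C))) = {6,7,8,11,12}
B Δ A = {4,9,10,11}
(Bᶜ Δ ((B ∩ A) Δ (C ∩ (B ∪ C)))) \ (B Δ A) = {6,7,8,12}
B ∪ A = {3,4,5,6,7,8,9,10,11,12}
(B ∪ A)ᶜ = {}
B ∩ C = {3,5}
(B ∩ C)ᶜ = {4,6,7,8,9,10,11,12}
(B ∪ A)ᶜ ∩ (B ∩ C)ᶜ = {}
6 ∈ (Bᶜ Δ ((B ∩ A) Δ (C ∩ (B ∪ C)))) \ (B Δ A) but 6 ∉ (B ∪ A)ᶜ ∩ (B ∩ C)ᶜ, so the inclusion fails.

No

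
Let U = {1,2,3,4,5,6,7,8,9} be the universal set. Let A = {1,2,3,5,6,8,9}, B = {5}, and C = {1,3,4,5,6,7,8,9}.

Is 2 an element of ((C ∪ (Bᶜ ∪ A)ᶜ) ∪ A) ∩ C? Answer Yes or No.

No

2 ∉ B, so 2 ∈ Bᶜ
2 ∈ Bᶜ and 2 ∈ A, so 2 ∈ Bᶜ ∪ A
2 ∉ (Bᶜ ∪ A)ᶜ since 2 ∈ (Bᶜ ∪ A)
2 ∉ C and 2 ∉ (Bᶜ ∪ A)ᶜ, so 2 ∉ C ∪ (Bᶜ ∪ A)ᶜ
2 ∉ (C ∪ (Bᶜ ∪ A)ᶜ) and 2 ∈ A, so 2 ∈ (C ∪ (Bᶜ ∪ A)ᶜ) ∪ A
2 ∈ ((C ∪ (Bᶜ ∪ A)ᶜ) ∪ A) and 2 ∉ C, so 2 ∉ ((C ∪ (Bᶜ ∪ A)ᶜ) ∪ A) ∩ C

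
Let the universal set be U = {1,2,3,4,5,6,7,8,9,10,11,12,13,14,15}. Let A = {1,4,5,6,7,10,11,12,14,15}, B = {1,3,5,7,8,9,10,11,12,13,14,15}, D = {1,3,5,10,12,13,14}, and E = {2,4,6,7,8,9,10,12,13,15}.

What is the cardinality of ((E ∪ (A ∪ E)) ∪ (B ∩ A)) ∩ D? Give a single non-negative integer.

6

A ∪ E = {1,2,4,5,6,7,8,9,10,11,12,13,14,15}
E ∪ (A ∪ E) = {1,2,4,5,6,7,8,9,10,11,12,13,14,15}
B ∩ A = {1,5,7,10,11,12,14,15}
(E ∪ (A ∪ E)) ∪ (B ∩ A) = {1,2,4,5,6,7,8,9,10,11,12,13,14,15}
((E ∪ (A ∪ E)) ∪ (B ∩ A)) ∩ D = {1,5,10,12,13,14}
|((E ∪ (A ∪ E)) ∪ (B ∩ A)) ∩ D| = 6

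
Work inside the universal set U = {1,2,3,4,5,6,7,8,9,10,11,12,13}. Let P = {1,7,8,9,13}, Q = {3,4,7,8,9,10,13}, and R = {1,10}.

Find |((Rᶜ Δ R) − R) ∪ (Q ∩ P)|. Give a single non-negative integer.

Rᶜ = {2,3,4,5,6,7,8,9,11,12,13}
Rᶜ Δ R = {1,2,3,4,5,6,7,8,9,10,11,12,13}
(Rᶜ Δ R) − R = {2,3,4,5,6,7,8,9,11,12,13}
Q ∩ P = {7,8,9,13}
((Rᶜ Δ R) − R) ∪ (Q ∩ P) = {2,3,4,5,6,7,8,9,11,12,13}
|((Rᶜ Δ R) − R) ∪ (Q ∩ P)| = 11

11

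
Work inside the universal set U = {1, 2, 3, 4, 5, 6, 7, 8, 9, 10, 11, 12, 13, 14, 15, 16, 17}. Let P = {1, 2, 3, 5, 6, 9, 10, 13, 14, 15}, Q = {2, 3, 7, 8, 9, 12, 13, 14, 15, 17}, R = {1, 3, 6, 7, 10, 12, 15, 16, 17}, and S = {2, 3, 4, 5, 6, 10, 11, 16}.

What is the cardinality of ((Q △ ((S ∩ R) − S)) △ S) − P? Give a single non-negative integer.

7

S ∩ R = {3, 6, 10, 16}
(S ∩ R) − S = {}
Q △ ((S ∩ R) − S) = {2, 3, 7, 8, 9, 12, 13, 14, 15, 17}
(Q △ ((S ∩ R) − S)) △ S = {4, 5, 6, 7, 8, 9, 10, 11, 12, 13, 14, 15, 16, 17}
((Q △ ((S ∩ R) − S)) △ S) − P = {4, 7, 8, 11, 12, 16, 17}
|((Q △ ((S ∩ R) − S)) △ S) − P| = 7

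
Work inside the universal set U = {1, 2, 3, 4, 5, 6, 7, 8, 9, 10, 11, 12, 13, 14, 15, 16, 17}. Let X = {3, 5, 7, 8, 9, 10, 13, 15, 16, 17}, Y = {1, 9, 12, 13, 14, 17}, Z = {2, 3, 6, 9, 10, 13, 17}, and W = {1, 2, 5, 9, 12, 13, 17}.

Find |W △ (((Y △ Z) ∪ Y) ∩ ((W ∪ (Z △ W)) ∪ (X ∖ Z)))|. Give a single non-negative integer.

4

Y △ Z = {1, 2, 3, 6, 10, 12, 14}
(Y △ Z) ∪ Y = {1, 2, 3, 6, 9, 10, 12, 13, 14, 17}
Z △ W = {1, 3, 5, 6, 10, 12}
W ∪ (Z △ W) = {1, 2, 3, 5, 6, 9, 10, 12, 13, 17}
X ∖ Z = {5, 7, 8, 15, 16}
(W ∪ (Z △ W)) ∪ (X ∖ Z) = {1, 2, 3, 5, 6, 7, 8, 9, 10, 12, 13, 15, 16, 17}
((Y △ Z) ∪ Y) ∩ ((W ∪ (Z △ W)) ∪ (X ∖ Z)) = {1, 2, 3, 6, 9, 10, 12, 13, 17}
W △ (((Y △ Z) ∪ Y) ∩ ((W ∪ (Z △ W)) ∪ (X ∖ Z))) = {3, 5, 6, 10}
|W △ (((Y △ Z) ∪ Y) ∩ ((W ∪ (Z △ W)) ∪ (X ∖ Z)))| = 4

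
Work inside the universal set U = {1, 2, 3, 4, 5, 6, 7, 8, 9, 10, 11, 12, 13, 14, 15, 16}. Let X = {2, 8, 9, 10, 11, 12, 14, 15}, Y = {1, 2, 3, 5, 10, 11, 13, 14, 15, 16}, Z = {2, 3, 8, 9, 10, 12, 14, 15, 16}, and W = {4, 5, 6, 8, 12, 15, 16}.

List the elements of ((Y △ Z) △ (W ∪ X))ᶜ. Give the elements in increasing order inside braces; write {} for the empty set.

{3, 5, 7, 8, 9, 11, 12}

Y △ Z = {1, 5, 8, 9, 11, 12, 13}
W ∪ X = {2, 4, 5, 6, 8, 9, 10, 11, 12, 14, 15, 16}
(Y △ Z) △ (W ∪ X) = {1, 2, 4, 6, 10, 13, 14, 15, 16}
((Y △ Z) △ (W ∪ X))ᶜ = {3, 5, 7, 8, 9, 11, 12}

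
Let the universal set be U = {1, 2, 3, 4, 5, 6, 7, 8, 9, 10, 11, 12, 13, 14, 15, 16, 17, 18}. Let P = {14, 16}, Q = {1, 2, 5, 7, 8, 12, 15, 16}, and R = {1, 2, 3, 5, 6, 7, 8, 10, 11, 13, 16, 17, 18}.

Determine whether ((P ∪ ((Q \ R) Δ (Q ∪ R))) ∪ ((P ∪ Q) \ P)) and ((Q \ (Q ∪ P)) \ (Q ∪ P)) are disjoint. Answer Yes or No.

Yes

Q \ R = {12, 15}
Q ∪ R = {1, 2, 3, 5, 6, 7, 8, 10, 11, 12, 13, 15, 16, 17, 18}
(Q \ R) Δ (Q ∪ R) = {1, 2, 3, 5, 6, 7, 8, 10, 11, 13, 16, 17, 18}
P ∪ ((Q \ R) Δ (Q ∪ R)) = {1, 2, 3, 5, 6, 7, 8, 10, 11, 13, 14, 16, 17, 18}
P ∪ Q = {1, 2, 5, 7, 8, 12, 14, 15, 16}
(P ∪ Q) \ P = {1, 2, 5, 7, 8, 12, 15}
(P ∪ ((Q \ R) Δ (Q ∪ R))) ∪ ((P ∪ Q) \ P) = {1, 2, 3, 5, 6, 7, 8, 10, 11, 12, 13, 14, 15, 16, 17, 18}
Q ∪ P = {1, 2, 5, 7, 8, 12, 14, 15, 16}
Q \ (Q ∪ P) = {}
(Q \ (Q ∪ P)) \ (Q ∪ P) = {}
{1, 2, 3, 5, 6, 7, 8, 10, 11, 12, 13, 14, 15, 16, 17, 18} and {} share no elements.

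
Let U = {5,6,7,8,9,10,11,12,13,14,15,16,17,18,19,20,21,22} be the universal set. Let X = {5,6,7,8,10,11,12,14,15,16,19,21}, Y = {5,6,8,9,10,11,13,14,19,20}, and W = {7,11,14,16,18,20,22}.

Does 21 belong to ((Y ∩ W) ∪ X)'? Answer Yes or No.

No

21 ∉ Y and 21 ∉ W, so 21 ∉ Y ∩ W
21 ∉ (Y ∩ W) and 21 ∈ X, so 21 ∈ (Y ∩ W) ∪ X
21 ∉ ((Y ∩ W) ∪ X)' since 21 ∈ ((Y ∩ W) ∪ X)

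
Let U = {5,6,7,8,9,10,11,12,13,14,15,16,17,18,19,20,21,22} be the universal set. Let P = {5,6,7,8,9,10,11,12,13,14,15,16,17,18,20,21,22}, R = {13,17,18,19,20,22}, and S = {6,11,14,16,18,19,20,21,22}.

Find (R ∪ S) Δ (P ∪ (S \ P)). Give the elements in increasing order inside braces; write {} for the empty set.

{5,7,8,9,10,12,15}

R ∪ S = {6,11,13,14,16,17,18,19,20,21,22}
S \ P = {19}
P ∪ (S \ P) = {5,6,7,8,9,10,11,12,13,14,15,16,17,18,19,20,21,22}
(R ∪ S) Δ (P ∪ (S \ P)) = {5,7,8,9,10,12,15}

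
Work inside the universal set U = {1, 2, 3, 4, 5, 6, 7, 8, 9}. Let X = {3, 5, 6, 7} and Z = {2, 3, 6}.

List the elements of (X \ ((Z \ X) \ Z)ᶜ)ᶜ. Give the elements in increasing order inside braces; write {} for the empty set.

{1, 2, 3, 4, 5, 6, 7, 8, 9}

Z \ X = {2}
(Z \ X) \ Z = {}
((Z \ X) \ Z)ᶜ = {1, 2, 3, 4, 5, 6, 7, 8, 9}
X \ ((Z \ X) \ Z)ᶜ = {}
(X \ ((Z \ X) \ Z)ᶜ)ᶜ = {1, 2, 3, 4, 5, 6, 7, 8, 9}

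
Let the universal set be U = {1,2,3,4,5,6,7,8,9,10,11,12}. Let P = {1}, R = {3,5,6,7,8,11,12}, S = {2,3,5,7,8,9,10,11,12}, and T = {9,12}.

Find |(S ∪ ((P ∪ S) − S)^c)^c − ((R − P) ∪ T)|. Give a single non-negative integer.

P ∪ S = {1,2,3,5,7,8,9,10,11,12}
(P ∪ S) − S = {1}
((P ∪ S) − S)^c = {2,3,4,5,6,7,8,9,10,11,12}
S ∪ ((P ∪ S) − S)^c = {2,3,4,5,6,7,8,9,10,11,12}
(S ∪ ((P ∪ S) − S)^c)^c = {1}
R − P = {3,5,6,7,8,11,12}
(R − P) ∪ T = {3,5,6,7,8,9,11,12}
(S ∪ ((P ∪ S) − S)^c)^c − ((R − P) ∪ T) = {1}
|(S ∪ ((P ∪ S) − S)^c)^c − ((R − P) ∪ T)| = 1

1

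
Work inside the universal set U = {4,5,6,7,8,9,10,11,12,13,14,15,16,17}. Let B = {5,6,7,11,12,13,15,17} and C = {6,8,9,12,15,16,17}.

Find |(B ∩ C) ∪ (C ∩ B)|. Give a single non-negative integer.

4

B ∩ C = {6,12,15,17}
C ∩ B = {6,12,15,17}
(B ∩ C) ∪ (C ∩ B) = {6,12,15,17}
|(B ∩ C) ∪ (C ∩ B)| = 4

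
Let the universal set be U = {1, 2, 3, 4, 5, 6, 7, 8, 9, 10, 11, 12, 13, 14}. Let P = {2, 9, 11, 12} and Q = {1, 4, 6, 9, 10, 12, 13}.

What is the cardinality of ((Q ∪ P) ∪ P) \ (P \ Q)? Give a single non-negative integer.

7

Q ∪ P = {1, 2, 4, 6, 9, 10, 11, 12, 13}
(Q ∪ P) ∪ P = {1, 2, 4, 6, 9, 10, 11, 12, 13}
P \ Q = {2, 11}
((Q ∪ P) ∪ P) \ (P \ Q) = {1, 4, 6, 9, 10, 12, 13}
|((Q ∪ P) ∪ P) \ (P \ Q)| = 7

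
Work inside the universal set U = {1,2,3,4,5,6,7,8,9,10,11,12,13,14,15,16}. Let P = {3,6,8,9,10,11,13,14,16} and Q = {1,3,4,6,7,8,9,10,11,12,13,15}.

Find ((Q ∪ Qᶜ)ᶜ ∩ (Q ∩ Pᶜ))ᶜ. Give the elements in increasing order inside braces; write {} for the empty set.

Qᶜ = {2,5,14,16}
Q ∪ Qᶜ = {1,2,3,4,5,6,7,8,9,10,11,12,13,14,15,16}
(Q ∪ Qᶜ)ᶜ = {}
Pᶜ = {1,2,4,5,7,12,15}
Q ∩ Pᶜ = {1,4,7,12,15}
(Q ∪ Qᶜ)ᶜ ∩ (Q ∩ Pᶜ) = {}
((Q ∪ Qᶜ)ᶜ ∩ (Q ∩ Pᶜ))ᶜ = {1,2,3,4,5,6,7,8,9,10,11,12,13,14,15,16}

{1,2,3,4,5,6,7,8,9,10,11,12,13,14,15,16}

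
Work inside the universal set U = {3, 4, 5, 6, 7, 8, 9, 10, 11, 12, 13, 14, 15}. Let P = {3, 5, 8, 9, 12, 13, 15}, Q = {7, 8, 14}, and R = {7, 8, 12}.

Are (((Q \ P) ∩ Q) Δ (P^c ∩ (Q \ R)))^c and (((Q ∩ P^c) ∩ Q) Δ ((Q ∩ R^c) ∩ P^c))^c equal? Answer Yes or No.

Yes

Q \ P = {7, 14}
(Q \ P) ∩ Q = {7, 14}
P^c = {4, 6, 7, 10, 11, 14}
Q \ R = {14}
P^c ∩ (Q \ R) = {14}
((Q \ P) ∩ Q) Δ (P^c ∩ (Q \ R)) = {7}
(((Q \ P) ∩ Q) Δ (P^c ∩ (Q \ R)))^c = {3, 4, 5, 6, 8, 9, 10, 11, 12, 13, 14, 15}
Q ∩ P^c = {7, 14}
(Q ∩ P^c) ∩ Q = {7, 14}
R^c = {3, 4, 5, 6, 9, 10, 11, 13, 14, 15}
Q ∩ R^c = {14}
(Q ∩ R^c) ∩ P^c = {14}
((Q ∩ P^c) ∩ Q) Δ ((Q ∩ R^c) ∩ P^c) = {7}
(((Q ∩ P^c) ∩ Q) Δ ((Q ∩ R^c) ∩ P^c))^c = {3, 4, 5, 6, 8, 9, 10, 11, 12, 13, 14, 15}
Both equal {3, 4, 5, 6, 8, 9, 10, 11, 12, 13, 14, 15}, so (((Q \ P) ∩ Q) Δ (P^c ∩ (Q \ R)))^c = (((Q ∩ P^c) ∩ Q) Δ ((Q ∩ R^c) ∩ P^c))^c.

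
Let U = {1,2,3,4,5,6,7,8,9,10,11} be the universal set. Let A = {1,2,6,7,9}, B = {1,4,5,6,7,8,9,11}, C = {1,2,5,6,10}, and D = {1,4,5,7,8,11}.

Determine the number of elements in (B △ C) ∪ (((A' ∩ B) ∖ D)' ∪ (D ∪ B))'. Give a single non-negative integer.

7

B △ C = {2,4,7,8,9,10,11}
A' = {3,4,5,8,10,11}
A' ∩ B = {4,5,8,11}
(A' ∩ B) ∖ D = {}
((A' ∩ B) ∖ D)' = {1,2,3,4,5,6,7,8,9,10,11}
D ∪ B = {1,4,5,6,7,8,9,11}
((A' ∩ B) ∖ D)' ∪ (D ∪ B) = {1,2,3,4,5,6,7,8,9,10,11}
(((A' ∩ B) ∖ D)' ∪ (D ∪ B))' = {}
(B △ C) ∪ (((A' ∩ B) ∖ D)' ∪ (D ∪ B))' = {2,4,7,8,9,10,11}
|(B △ C) ∪ (((A' ∩ B) ∖ D)' ∪ (D ∪ B))'| = 7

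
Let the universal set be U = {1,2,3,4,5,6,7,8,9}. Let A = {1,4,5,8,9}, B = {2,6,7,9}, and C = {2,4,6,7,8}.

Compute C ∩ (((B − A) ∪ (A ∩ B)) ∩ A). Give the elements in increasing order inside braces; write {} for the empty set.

{}

B − A = {2,6,7}
A ∩ B = {9}
(B − A) ∪ (A ∩ B) = {2,6,7,9}
((B − A) ∪ (A ∩ B)) ∩ A = {9}
C ∩ (((B − A) ∪ (A ∩ B)) ∩ A) = {}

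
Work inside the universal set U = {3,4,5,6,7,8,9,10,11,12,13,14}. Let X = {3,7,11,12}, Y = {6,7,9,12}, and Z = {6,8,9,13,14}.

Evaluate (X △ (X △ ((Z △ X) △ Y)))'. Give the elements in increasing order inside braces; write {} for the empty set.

Z △ X = {3,6,7,8,9,11,12,13,14}
(Z △ X) △ Y = {3,8,11,13,14}
X △ ((Z △ X) △ Y) = {7,8,12,13,14}
X △ (X △ ((Z △ X) △ Y)) = {3,8,11,13,14}
(X △ (X △ ((Z △ X) △ Y)))' = {4,5,6,7,9,10,12}

{4,5,6,7,9,10,12}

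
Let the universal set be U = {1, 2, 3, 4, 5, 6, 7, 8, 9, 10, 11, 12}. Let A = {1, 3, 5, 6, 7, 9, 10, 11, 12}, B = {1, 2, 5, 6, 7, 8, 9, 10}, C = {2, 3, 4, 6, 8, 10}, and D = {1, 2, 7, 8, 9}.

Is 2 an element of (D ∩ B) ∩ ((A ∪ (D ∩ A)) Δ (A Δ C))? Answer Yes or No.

2 ∈ D and 2 ∈ B, so 2 ∈ D ∩ B
2 ∈ D and 2 ∉ A, so 2 ∉ D ∩ A
2 ∉ A and 2 ∉ (D ∩ A), so 2 ∉ A ∪ (D ∩ A)
2 ∉ A and 2 ∈ C, so 2 ∈ A Δ C
2 ∉ (A ∪ (D ∩ A)) and 2 ∈ (A Δ C), so 2 ∈ (A ∪ (D ∩ A)) Δ (A Δ C)
2 ∈ (D ∩ B) and 2 ∈ ((A ∪ (D ∩ A)) Δ (A Δ C)), so 2 ∈ (D ∩ B) ∩ ((A ∪ (D ∩ A)) Δ (A Δ C))

Yes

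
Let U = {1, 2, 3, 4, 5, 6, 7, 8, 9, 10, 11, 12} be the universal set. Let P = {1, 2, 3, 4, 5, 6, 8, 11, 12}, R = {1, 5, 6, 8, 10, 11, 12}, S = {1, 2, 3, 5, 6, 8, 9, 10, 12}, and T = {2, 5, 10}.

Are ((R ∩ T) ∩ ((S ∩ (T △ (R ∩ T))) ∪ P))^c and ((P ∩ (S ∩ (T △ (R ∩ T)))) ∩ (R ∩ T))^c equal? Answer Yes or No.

No

R ∩ T = {5, 10}
T △ (R ∩ T) = {2}
S ∩ (T △ (R ∩ T)) = {2}
(S ∩ (T △ (R ∩ T))) ∪ P = {1, 2, 3, 4, 5, 6, 8, 11, 12}
(R ∩ T) ∩ ((S ∩ (T △ (R ∩ T))) ∪ P) = {5}
((R ∩ T) ∩ ((S ∩ (T △ (R ∩ T))) ∪ P))^c = {1, 2, 3, 4, 6, 7, 8, 9, 10, 11, 12}
P ∩ (S ∩ (T △ (R ∩ T))) = {2}
(P ∩ (S ∩ (T △ (R ∩ T)))) ∩ (R ∩ T) = {}
((P ∩ (S ∩ (T △ (R ∩ T)))) ∩ (R ∩ T))^c = {1, 2, 3, 4, 5, 6, 7, 8, 9, 10, 11, 12}
5 ∈ ((P ∩ (S ∩ (T △ (R ∩ T)))) ∩ (R ∩ T))^c but 5 ∉ ((R ∩ T) ∩ ((S ∩ (T △ (R ∩ T))) ∪ P))^c, so they differ.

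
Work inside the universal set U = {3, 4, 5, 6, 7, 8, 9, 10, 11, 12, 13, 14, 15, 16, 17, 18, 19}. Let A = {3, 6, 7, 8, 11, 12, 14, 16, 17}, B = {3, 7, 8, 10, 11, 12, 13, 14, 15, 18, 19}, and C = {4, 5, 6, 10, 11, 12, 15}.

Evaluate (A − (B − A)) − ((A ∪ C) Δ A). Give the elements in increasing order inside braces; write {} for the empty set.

{3, 6, 7, 8, 11, 12, 14, 16, 17}

B − A = {10, 13, 15, 18, 19}
A − (B − A) = {3, 6, 7, 8, 11, 12, 14, 16, 17}
A ∪ C = {3, 4, 5, 6, 7, 8, 10, 11, 12, 14, 15, 16, 17}
(A ∪ C) Δ A = {4, 5, 10, 15}
(A − (B − A)) − ((A ∪ C) Δ A) = {3, 6, 7, 8, 11, 12, 14, 16, 17}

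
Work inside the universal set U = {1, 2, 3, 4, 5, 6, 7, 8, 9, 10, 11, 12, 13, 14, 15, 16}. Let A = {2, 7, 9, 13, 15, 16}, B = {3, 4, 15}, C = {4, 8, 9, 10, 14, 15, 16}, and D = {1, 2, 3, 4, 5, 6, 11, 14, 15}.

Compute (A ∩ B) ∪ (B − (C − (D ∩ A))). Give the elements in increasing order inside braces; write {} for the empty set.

{3, 15}

A ∩ B = {15}
D ∩ A = {2, 15}
C − (D ∩ A) = {4, 8, 9, 10, 14, 16}
B − (C − (D ∩ A)) = {3, 15}
(A ∩ B) ∪ (B − (C − (D ∩ A))) = {3, 15}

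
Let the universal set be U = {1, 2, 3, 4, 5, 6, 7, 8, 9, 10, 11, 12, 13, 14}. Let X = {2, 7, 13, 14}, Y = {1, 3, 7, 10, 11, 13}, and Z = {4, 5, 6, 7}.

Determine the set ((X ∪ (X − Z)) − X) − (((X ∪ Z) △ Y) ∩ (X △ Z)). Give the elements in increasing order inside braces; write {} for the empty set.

{}

X − Z = {2, 13, 14}
X ∪ (X − Z) = {2, 7, 13, 14}
(X ∪ (X − Z)) − X = {}
X ∪ Z = {2, 4, 5, 6, 7, 13, 14}
(X ∪ Z) △ Y = {1, 2, 3, 4, 5, 6, 10, 11, 14}
X △ Z = {2, 4, 5, 6, 13, 14}
((X ∪ Z) △ Y) ∩ (X △ Z) = {2, 4, 5, 6, 14}
((X ∪ (X − Z)) − X) − (((X ∪ Z) △ Y) ∩ (X △ Z)) = {}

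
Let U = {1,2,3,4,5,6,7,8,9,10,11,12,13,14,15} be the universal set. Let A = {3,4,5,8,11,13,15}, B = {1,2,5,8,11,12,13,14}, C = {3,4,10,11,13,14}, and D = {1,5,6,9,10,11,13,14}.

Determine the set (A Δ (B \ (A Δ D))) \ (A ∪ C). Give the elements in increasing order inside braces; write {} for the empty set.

{2,12}

A Δ D = {1,3,4,6,8,9,10,14,15}
B \ (A Δ D) = {2,5,11,12,13}
A Δ (B \ (A Δ D)) = {2,3,4,8,12,15}
A ∪ C = {3,4,5,8,10,11,13,14,15}
(A Δ (B \ (A Δ D))) \ (A ∪ C) = {2,12}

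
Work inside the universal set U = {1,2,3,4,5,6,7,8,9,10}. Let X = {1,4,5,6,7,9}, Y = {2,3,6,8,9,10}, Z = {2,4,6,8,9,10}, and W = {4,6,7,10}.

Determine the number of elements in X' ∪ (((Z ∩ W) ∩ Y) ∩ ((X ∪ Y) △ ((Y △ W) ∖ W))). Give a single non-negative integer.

X' = {2,3,8,10}
Z ∩ W = {4,6,10}
(Z ∩ W) ∩ Y = {6,10}
X ∪ Y = {1,2,3,4,5,6,7,8,9,10}
Y △ W = {2,3,4,7,8,9}
(Y △ W) ∖ W = {2,3,8,9}
(X ∪ Y) △ ((Y △ W) ∖ W) = {1,4,5,6,7,10}
((Z ∩ W) ∩ Y) ∩ ((X ∪ Y) △ ((Y △ W) ∖ W)) = {6,10}
X' ∪ (((Z ∩ W) ∩ Y) ∩ ((X ∪ Y) △ ((Y △ W) ∖ W))) = {2,3,6,8,10}
|X' ∪ (((Z ∩ W) ∩ Y) ∩ ((X ∪ Y) △ ((Y △ W) ∖ W)))| = 5

5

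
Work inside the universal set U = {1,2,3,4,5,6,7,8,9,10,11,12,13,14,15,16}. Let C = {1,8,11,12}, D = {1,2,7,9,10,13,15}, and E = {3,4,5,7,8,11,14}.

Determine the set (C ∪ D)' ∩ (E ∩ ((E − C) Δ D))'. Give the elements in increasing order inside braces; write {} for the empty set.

C ∪ D = {1,2,7,8,9,10,11,12,13,15}
(C ∪ D)' = {3,4,5,6,14,16}
E − C = {3,4,5,7,14}
(E − C) Δ D = {1,2,3,4,5,9,10,13,14,15}
E ∩ ((E − C) Δ D) = {3,4,5,14}
(E ∩ ((E − C) Δ D))' = {1,2,6,7,8,9,10,11,12,13,15,16}
(C ∪ D)' ∩ (E ∩ ((E − C) Δ D))' = {6,16}

{6,16}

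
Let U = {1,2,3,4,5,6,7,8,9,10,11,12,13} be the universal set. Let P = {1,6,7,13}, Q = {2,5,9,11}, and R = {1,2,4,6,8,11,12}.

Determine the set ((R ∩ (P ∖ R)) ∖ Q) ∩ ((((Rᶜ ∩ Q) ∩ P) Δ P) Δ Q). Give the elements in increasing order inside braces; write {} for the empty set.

{}

P ∖ R = {7,13}
R ∩ (P ∖ R) = {}
(R ∩ (P ∖ R)) ∖ Q = {}
Rᶜ = {3,5,7,9,10,13}
Rᶜ ∩ Q = {5,9}
(Rᶜ ∩ Q) ∩ P = {}
((Rᶜ ∩ Q) ∩ P) Δ P = {1,6,7,13}
(((Rᶜ ∩ Q) ∩ P) Δ P) Δ Q = {1,2,5,6,7,9,11,13}
((R ∩ (P ∖ R)) ∖ Q) ∩ ((((Rᶜ ∩ Q) ∩ P) Δ P) Δ Q) = {}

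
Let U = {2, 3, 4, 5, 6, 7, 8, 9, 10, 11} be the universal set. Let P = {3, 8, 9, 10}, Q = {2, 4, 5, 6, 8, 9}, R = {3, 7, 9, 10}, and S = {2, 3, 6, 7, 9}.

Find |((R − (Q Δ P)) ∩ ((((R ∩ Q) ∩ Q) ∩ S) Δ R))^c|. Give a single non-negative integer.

9

Q Δ P = {2, 3, 4, 5, 6, 10}
R − (Q Δ P) = {7, 9}
R ∩ Q = {9}
(R ∩ Q) ∩ Q = {9}
((R ∩ Q) ∩ Q) ∩ S = {9}
(((R ∩ Q) ∩ Q) ∩ S) Δ R = {3, 7, 10}
(R − (Q Δ P)) ∩ ((((R ∩ Q) ∩ Q) ∩ S) Δ R) = {7}
((R − (Q Δ P)) ∩ ((((R ∩ Q) ∩ Q) ∩ S) Δ R))^c = {2, 3, 4, 5, 6, 8, 9, 10, 11}
|((R − (Q Δ P)) ∩ ((((R ∩ Q) ∩ Q) ∩ S) Δ R))^c| = 9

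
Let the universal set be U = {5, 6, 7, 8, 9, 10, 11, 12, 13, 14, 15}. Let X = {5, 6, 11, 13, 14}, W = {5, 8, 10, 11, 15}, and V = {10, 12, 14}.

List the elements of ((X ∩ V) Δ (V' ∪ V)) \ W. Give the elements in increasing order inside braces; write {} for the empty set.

X ∩ V = {14}
V' = {5, 6, 7, 8, 9, 11, 13, 15}
V' ∪ V = {5, 6, 7, 8, 9, 10, 11, 12, 13, 14, 15}
(X ∩ V) Δ (V' ∪ V) = {5, 6, 7, 8, 9, 10, 11, 12, 13, 15}
((X ∩ V) Δ (V' ∪ V)) \ W = {6, 7, 9, 12, 13}

{6, 7, 9, 12, 13}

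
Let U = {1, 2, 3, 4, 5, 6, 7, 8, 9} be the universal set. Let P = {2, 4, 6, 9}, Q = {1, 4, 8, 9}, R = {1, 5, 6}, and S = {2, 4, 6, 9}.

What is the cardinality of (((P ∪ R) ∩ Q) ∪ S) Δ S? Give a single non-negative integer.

P ∪ R = {1, 2, 4, 5, 6, 9}
(P ∪ R) ∩ Q = {1, 4, 9}
((P ∪ R) ∩ Q) ∪ S = {1, 2, 4, 6, 9}
(((P ∪ R) ∩ Q) ∪ S) Δ S = {1}
|(((P ∪ R) ∩ Q) ∪ S) Δ S| = 1

1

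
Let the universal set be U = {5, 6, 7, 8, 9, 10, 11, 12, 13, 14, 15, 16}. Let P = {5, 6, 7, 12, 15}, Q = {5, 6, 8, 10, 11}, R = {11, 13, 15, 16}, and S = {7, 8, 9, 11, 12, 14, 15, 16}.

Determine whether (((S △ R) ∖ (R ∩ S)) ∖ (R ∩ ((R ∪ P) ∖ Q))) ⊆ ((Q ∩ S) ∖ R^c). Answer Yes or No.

No

S △ R = {7, 8, 9, 12, 13, 14}
R ∩ S = {11, 15, 16}
(S △ R) ∖ (R ∩ S) = {7, 8, 9, 12, 13, 14}
R ∪ P = {5, 6, 7, 11, 12, 13, 15, 16}
(R ∪ P) ∖ Q = {7, 12, 13, 15, 16}
R ∩ ((R ∪ P) ∖ Q) = {13, 15, 16}
((S △ R) ∖ (R ∩ S)) ∖ (R ∩ ((R ∪ P) ∖ Q)) = {7, 8, 9, 12, 14}
Q ∩ S = {8, 11}
R^c = {5, 6, 7, 8, 9, 10, 12, 14}
(Q ∩ S) ∖ R^c = {11}
7 ∈ ((S △ R) ∖ (R ∩ S)) ∖ (R ∩ ((R ∪ P) ∖ Q)) but 7 ∉ (Q ∩ S) ∖ R^c, so the inclusion fails.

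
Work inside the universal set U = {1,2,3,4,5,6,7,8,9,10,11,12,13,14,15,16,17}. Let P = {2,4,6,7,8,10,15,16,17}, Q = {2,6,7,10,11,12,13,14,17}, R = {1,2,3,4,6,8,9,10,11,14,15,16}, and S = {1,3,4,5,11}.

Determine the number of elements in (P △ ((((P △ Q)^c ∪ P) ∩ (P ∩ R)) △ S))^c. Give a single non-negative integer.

P △ Q = {4,8,11,12,13,14,15,16}
(P △ Q)^c = {1,2,3,5,6,7,9,10,17}
(P △ Q)^c ∪ P = {1,2,3,4,5,6,7,8,9,10,15,16,17}
P ∩ R = {2,4,6,8,10,15,16}
((P △ Q)^c ∪ P) ∩ (P ∩ R) = {2,4,6,8,10,15,16}
(((P △ Q)^c ∪ P) ∩ (P ∩ R)) △ S = {1,2,3,5,6,8,10,11,15,16}
P △ ((((P △ Q)^c ∪ P) ∩ (P ∩ R)) △ S) = {1,3,4,5,7,11,17}
(P △ ((((P △ Q)^c ∪ P) ∩ (P ∩ R)) △ S))^c = {2,6,8,9,10,12,13,14,15,16}
|(P △ ((((P △ Q)^c ∪ P) ∩ (P ∩ R)) △ S))^c| = 10

10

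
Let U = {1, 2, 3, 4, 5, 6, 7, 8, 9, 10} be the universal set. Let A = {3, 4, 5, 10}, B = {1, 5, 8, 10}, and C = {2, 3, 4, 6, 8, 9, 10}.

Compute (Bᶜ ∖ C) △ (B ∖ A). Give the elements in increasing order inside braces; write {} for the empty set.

Bᶜ = {2, 3, 4, 6, 7, 9}
Bᶜ ∖ C = {7}
B ∖ A = {1, 8}
(Bᶜ ∖ C) △ (B ∖ A) = {1, 7, 8}

{1, 7, 8}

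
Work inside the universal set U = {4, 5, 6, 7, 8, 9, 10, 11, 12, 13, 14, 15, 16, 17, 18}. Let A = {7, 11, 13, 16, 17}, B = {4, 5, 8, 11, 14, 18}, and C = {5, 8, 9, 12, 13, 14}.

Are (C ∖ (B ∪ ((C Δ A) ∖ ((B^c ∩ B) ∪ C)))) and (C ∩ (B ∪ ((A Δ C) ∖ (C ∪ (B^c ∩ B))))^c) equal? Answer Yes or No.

Yes

C Δ A = {5, 7, 8, 9, 11, 12, 14, 16, 17}
B^c = {6, 7, 9, 10, 12, 13, 15, 16, 17}
B^c ∩ B = {}
(B^c ∩ B) ∪ C = {5, 8, 9, 12, 13, 14}
(C Δ A) ∖ ((B^c ∩ B) ∪ C) = {7, 11, 16, 17}
B ∪ ((C Δ A) ∖ ((B^c ∩ B) ∪ C)) = {4, 5, 7, 8, 11, 14, 16, 17, 18}
C ∖ (B ∪ ((C Δ A) ∖ ((B^c ∩ B) ∪ C))) = {9, 12, 13}
A Δ C = {5, 7, 8, 9, 11, 12, 14, 16, 17}
C ∪ (B^c ∩ B) = {5, 8, 9, 12, 13, 14}
(A Δ C) ∖ (C ∪ (B^c ∩ B)) = {7, 11, 16, 17}
B ∪ ((A Δ C) ∖ (C ∪ (B^c ∩ B))) = {4, 5, 7, 8, 11, 14, 16, 17, 18}
(B ∪ ((A Δ C) ∖ (C ∪ (B^c ∩ B))))^c = {6, 9, 10, 12, 13, 15}
C ∩ (B ∪ ((A Δ C) ∖ (C ∪ (B^c ∩ B))))^c = {9, 12, 13}
Both equal {9, 12, 13}, so C ∖ (B ∪ ((C Δ A) ∖ ((B^c ∩ B) ∪ C))) = C ∩ (B ∪ ((A Δ C) ∖ (C ∪ (B^c ∩ B))))^c.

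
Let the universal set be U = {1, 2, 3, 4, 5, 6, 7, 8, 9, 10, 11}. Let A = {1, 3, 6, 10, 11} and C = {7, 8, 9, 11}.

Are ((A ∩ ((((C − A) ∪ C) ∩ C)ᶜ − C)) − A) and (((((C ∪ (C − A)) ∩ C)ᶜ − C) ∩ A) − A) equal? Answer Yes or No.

C − A = {7, 8, 9}
(C − A) ∪ C = {7, 8, 9, 11}
((C − A) ∪ C) ∩ C = {7, 8, 9, 11}
(((C − A) ∪ C) ∩ C)ᶜ = {1, 2, 3, 4, 5, 6, 10}
(((C − A) ∪ C) ∩ C)ᶜ − C = {1, 2, 3, 4, 5, 6, 10}
A ∩ ((((C − A) ∪ C) ∩ C)ᶜ − C) = {1, 3, 6, 10}
(A ∩ ((((C − A) ∪ C) ∩ C)ᶜ − C)) − A = {}
C ∪ (C − A) = {7, 8, 9, 11}
(C ∪ (C − A)) ∩ C = {7, 8, 9, 11}
((C ∪ (C − A)) ∩ C)ᶜ = {1, 2, 3, 4, 5, 6, 10}
((C ∪ (C − A)) ∩ C)ᶜ − C = {1, 2, 3, 4, 5, 6, 10}
(((C ∪ (C − A)) ∩ C)ᶜ − C) ∩ A = {1, 3, 6, 10}
((((C ∪ (C − A)) ∩ C)ᶜ − C) ∩ A) − A = {}
Both equal {}, so (A ∩ ((((C − A) ∪ C) ∩ C)ᶜ − C)) − A = ((((C ∪ (C − A)) ∩ C)ᶜ − C) ∩ A) − A.

Yes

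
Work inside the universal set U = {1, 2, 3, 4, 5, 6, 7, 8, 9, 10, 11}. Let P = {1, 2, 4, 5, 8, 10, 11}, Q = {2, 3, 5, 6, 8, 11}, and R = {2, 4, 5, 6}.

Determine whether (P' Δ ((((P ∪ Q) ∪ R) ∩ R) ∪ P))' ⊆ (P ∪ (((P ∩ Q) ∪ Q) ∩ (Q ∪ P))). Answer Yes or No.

P' = {3, 6, 7, 9}
P ∪ Q = {1, 2, 3, 4, 5, 6, 8, 10, 11}
(P ∪ Q) ∪ R = {1, 2, 3, 4, 5, 6, 8, 10, 11}
((P ∪ Q) ∪ R) ∩ R = {2, 4, 5, 6}
(((P ∪ Q) ∪ R) ∩ R) ∪ P = {1, 2, 4, 5, 6, 8, 10, 11}
P' Δ ((((P ∪ Q) ∪ R) ∩ R) ∪ P) = {1, 2, 3, 4, 5, 7, 8, 9, 10, 11}
(P' Δ ((((P ∪ Q) ∪ R) ∩ R) ∪ P))' = {6}
P ∩ Q = {2, 5, 8, 11}
(P ∩ Q) ∪ Q = {2, 3, 5, 6, 8, 11}
Q ∪ P = {1, 2, 3, 4, 5, 6, 8, 10, 11}
((P ∩ Q) ∪ Q) ∩ (Q ∪ P) = {2, 3, 5, 6, 8, 11}
P ∪ (((P ∩ Q) ∪ Q) ∩ (Q ∪ P)) = {1, 2, 3, 4, 5, 6, 8, 10, 11}
Every element of {6} is in {1, 2, 3, 4, 5, 6, 8, 10, 11}, so (P' Δ ((((P ∪ Q) ∪ R) ∩ R) ∪ P))' ⊆ P ∪ (((P ∩ Q) ∪ Q) ∩ (Q ∪ P)).

Yes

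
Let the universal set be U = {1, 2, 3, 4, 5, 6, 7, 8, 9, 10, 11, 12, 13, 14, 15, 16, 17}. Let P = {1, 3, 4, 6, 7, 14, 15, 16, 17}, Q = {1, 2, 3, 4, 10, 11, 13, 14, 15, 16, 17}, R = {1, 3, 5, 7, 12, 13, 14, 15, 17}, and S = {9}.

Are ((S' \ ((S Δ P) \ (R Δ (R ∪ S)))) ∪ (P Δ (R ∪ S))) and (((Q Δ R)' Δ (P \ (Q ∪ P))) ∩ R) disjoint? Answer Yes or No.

No

S' = {1, 2, 3, 4, 5, 6, 7, 8, 10, 11, 12, 13, 14, 15, 16, 17}
S Δ P = {1, 3, 4, 6, 7, 9, 14, 15, 16, 17}
R ∪ S = {1, 3, 5, 7, 9, 12, 13, 14, 15, 17}
R Δ (R ∪ S) = {9}
(S Δ P) \ (R Δ (R ∪ S)) = {1, 3, 4, 6, 7, 14, 15, 16, 17}
S' \ ((S Δ P) \ (R Δ (R ∪ S))) = {2, 5, 8, 10, 11, 12, 13}
P Δ (R ∪ S) = {4, 5, 6, 9, 12, 13, 16}
(S' \ ((S Δ P) \ (R Δ (R ∪ S)))) ∪ (P Δ (R ∪ S)) = {2, 4, 5, 6, 8, 9, 10, 11, 12, 13, 16}
Q Δ R = {2, 4, 5, 7, 10, 11, 12, 16}
(Q Δ R)' = {1, 3, 6, 8, 9, 13, 14, 15, 17}
Q ∪ P = {1, 2, 3, 4, 6, 7, 10, 11, 13, 14, 15, 16, 17}
P \ (Q ∪ P) = {}
(Q Δ R)' Δ (P \ (Q ∪ P)) = {1, 3, 6, 8, 9, 13, 14, 15, 17}
((Q Δ R)' Δ (P \ (Q ∪ P))) ∩ R = {1, 3, 13, 14, 15, 17}
13 lies in both, so they are not disjoint.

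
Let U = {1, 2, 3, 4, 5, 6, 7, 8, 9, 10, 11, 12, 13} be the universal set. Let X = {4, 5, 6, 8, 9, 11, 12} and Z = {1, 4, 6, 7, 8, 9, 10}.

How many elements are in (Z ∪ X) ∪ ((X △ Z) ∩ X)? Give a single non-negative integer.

Z ∪ X = {1, 4, 5, 6, 7, 8, 9, 10, 11, 12}
X △ Z = {1, 5, 7, 10, 11, 12}
(X △ Z) ∩ X = {5, 11, 12}
(Z ∪ X) ∪ ((X △ Z) ∩ X) = {1, 4, 5, 6, 7, 8, 9, 10, 11, 12}
|(Z ∪ X) ∪ ((X △ Z) ∩ X)| = 10

10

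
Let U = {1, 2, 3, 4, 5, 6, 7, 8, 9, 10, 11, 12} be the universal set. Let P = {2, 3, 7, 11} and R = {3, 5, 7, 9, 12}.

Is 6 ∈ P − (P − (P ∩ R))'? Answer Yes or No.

No

6 ∉ P and 6 ∉ R, so 6 ∉ P ∩ R
6 ∉ P and 6 ∉ (P ∩ R), so 6 ∉ P − (P ∩ R)
6 ∈ (P − (P ∩ R))' since 6 ∉ (P − (P ∩ R))
6 ∉ P and 6 ∈ (P − (P ∩ R))', so 6 ∉ P − (P − (P ∩ R))'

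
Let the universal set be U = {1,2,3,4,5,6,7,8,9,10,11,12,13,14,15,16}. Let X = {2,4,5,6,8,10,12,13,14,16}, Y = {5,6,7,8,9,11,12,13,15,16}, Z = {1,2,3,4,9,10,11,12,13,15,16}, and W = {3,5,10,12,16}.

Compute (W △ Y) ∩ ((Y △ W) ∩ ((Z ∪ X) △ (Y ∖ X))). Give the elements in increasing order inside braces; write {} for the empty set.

{3,6,7,8,10,13}

W △ Y = {3,6,7,8,9,10,11,13,15}
Y △ W = {3,6,7,8,9,10,11,13,15}
Z ∪ X = {1,2,3,4,5,6,8,9,10,11,12,13,14,15,16}
Y ∖ X = {7,9,11,15}
(Z ∪ X) △ (Y ∖ X) = {1,2,3,4,5,6,7,8,10,12,13,14,16}
(Y △ W) ∩ ((Z ∪ X) △ (Y ∖ X)) = {3,6,7,8,10,13}
(W △ Y) ∩ ((Y △ W) ∩ ((Z ∪ X) △ (Y ∖ X))) = {3,6,7,8,10,13}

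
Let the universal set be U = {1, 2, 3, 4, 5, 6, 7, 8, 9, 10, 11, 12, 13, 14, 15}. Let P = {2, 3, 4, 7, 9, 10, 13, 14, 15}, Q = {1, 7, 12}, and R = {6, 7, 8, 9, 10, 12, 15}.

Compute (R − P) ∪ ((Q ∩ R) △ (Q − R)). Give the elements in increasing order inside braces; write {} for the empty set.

R − P = {6, 8, 12}
Q ∩ R = {7, 12}
Q − R = {1}
(Q ∩ R) △ (Q − R) = {1, 7, 12}
(R − P) ∪ ((Q ∩ R) △ (Q − R)) = {1, 6, 7, 8, 12}

{1, 6, 7, 8, 12}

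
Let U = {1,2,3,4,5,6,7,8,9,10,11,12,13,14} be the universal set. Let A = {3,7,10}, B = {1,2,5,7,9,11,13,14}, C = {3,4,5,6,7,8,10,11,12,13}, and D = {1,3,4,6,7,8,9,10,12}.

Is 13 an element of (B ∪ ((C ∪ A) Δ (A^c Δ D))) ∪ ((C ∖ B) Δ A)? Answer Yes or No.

Yes

13 ∈ C and 13 ∉ A, so 13 ∈ C ∪ A
13 ∉ A, so 13 ∈ A^c
13 ∈ A^c and 13 ∉ D, so 13 ∈ A^c Δ D
13 ∈ (C ∪ A) and 13 ∈ (A^c Δ D), so 13 ∉ (C ∪ A) Δ (A^c Δ D)
13 ∈ B and 13 ∉ ((C ∪ A) Δ (A^c Δ D)), so 13 ∈ B ∪ ((C ∪ A) Δ (A^c Δ D))
13 ∈ C and 13 ∈ B, so 13 ∉ C ∖ B
13 ∉ (C ∖ B) and 13 ∉ A, so 13 ∉ (C ∖ B) Δ A
13 ∈ (B ∪ ((C ∪ A) Δ (A^c Δ D))) and 13 ∉ ((C ∖ B) Δ A), so 13 ∈ (B ∪ ((C ∪ A) Δ (A^c Δ D))) ∪ ((C ∖ B) Δ A)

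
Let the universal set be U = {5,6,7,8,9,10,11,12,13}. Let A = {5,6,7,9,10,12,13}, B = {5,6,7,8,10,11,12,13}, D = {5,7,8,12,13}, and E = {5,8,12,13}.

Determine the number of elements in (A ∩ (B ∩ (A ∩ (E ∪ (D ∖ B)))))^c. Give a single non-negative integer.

6

D ∖ B = {}
E ∪ (D ∖ B) = {5,8,12,13}
A ∩ (E ∪ (D ∖ B)) = {5,12,13}
B ∩ (A ∩ (E ∪ (D ∖ B))) = {5,12,13}
A ∩ (B ∩ (A ∩ (E ∪ (D ∖ B)))) = {5,12,13}
(A ∩ (B ∩ (A ∩ (E ∪ (D ∖ B)))))^c = {6,7,8,9,10,11}
|(A ∩ (B ∩ (A ∩ (E ∪ (D ∖ B)))))^c| = 6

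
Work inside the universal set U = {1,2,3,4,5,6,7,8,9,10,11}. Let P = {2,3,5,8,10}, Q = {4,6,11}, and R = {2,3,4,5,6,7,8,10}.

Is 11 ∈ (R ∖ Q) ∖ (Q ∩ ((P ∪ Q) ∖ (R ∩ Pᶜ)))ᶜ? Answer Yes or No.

11 ∉ R and 11 ∈ Q, so 11 ∉ R ∖ Q
11 ∉ P and 11 ∈ Q, so 11 ∈ P ∪ Q
11 ∉ P, so 11 ∈ Pᶜ
11 ∉ R and 11 ∈ Pᶜ, so 11 ∉ R ∩ Pᶜ
11 ∈ (P ∪ Q) and 11 ∉ (R ∩ Pᶜ), so 11 ∈ (P ∪ Q) ∖ (R ∩ Pᶜ)
11 ∈ Q and 11 ∈ ((P ∪ Q) ∖ (R ∩ Pᶜ)), so 11 ∈ Q ∩ ((P ∪ Q) ∖ (R ∩ Pᶜ))
11 ∉ (Q ∩ ((P ∪ Q) ∖ (R ∩ Pᶜ)))ᶜ since 11 ∈ (Q ∩ ((P ∪ Q) ∖ (R ∩ Pᶜ)))
11 ∉ (R ∖ Q) and 11 ∉ (Q ∩ ((P ∪ Q) ∖ (R ∩ Pᶜ)))ᶜ, so 11 ∉ (R ∖ Q) ∖ (Q ∩ ((P ∪ Q) ∖ (R ∩ Pᶜ)))ᶜ

No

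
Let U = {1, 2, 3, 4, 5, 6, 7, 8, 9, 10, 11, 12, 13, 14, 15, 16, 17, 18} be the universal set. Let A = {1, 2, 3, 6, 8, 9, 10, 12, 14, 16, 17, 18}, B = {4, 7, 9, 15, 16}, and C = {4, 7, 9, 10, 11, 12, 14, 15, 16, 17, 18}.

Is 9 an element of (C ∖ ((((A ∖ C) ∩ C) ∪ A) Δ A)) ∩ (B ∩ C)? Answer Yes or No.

9 ∈ A and 9 ∈ C, so 9 ∉ A ∖ C
9 ∉ (A ∖ C) and 9 ∈ C, so 9 ∉ (A ∖ C) ∩ C
9 ∉ ((A ∖ C) ∩ C) and 9 ∈ A, so 9 ∈ ((A ∖ C) ∩ C) ∪ A
9 ∈ (((A ∖ C) ∩ C) ∪ A) and 9 ∈ A, so 9 ∉ (((A ∖ C) ∩ C) ∪ A) Δ A
9 ∈ C and 9 ∉ ((((A ∖ C) ∩ C) ∪ A) Δ A), so 9 ∈ C ∖ ((((A ∖ C) ∩ C) ∪ A) Δ A)
9 ∈ B and 9 ∈ C, so 9 ∈ B ∩ C
9 ∈ (C ∖ ((((A ∖ C) ∩ C) ∪ A) Δ A)) and 9 ∈ (B ∩ C), so 9 ∈ (C ∖ ((((A ∖ C) ∩ C) ∪ A) Δ A)) ∩ (B ∩ C)

Yes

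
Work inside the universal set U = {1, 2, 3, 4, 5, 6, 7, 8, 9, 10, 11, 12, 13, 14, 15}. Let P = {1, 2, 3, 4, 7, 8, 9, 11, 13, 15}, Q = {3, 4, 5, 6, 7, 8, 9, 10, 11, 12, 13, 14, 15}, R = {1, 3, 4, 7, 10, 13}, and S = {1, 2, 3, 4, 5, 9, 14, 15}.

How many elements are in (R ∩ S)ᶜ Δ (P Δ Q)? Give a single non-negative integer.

R ∩ S = {1, 3, 4}
(R ∩ S)ᶜ = {2, 5, 6, 7, 8, 9, 10, 11, 12, 13, 14, 15}
P Δ Q = {1, 2, 5, 6, 10, 12, 14}
(R ∩ S)ᶜ Δ (P Δ Q) = {1, 7, 8, 9, 11, 13, 15}
|(R ∩ S)ᶜ Δ (P Δ Q)| = 7

7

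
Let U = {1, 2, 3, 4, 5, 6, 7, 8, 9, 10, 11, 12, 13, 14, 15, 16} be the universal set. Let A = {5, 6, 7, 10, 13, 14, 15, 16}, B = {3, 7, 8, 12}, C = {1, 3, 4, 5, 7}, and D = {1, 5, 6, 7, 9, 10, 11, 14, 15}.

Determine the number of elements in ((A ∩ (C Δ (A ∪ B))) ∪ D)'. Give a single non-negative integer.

A ∪ B = {3, 5, 6, 7, 8, 10, 12, 13, 14, 15, 16}
C Δ (A ∪ B) = {1, 4, 6, 8, 10, 12, 13, 14, 15, 16}
A ∩ (C Δ (A ∪ B)) = {6, 10, 13, 14, 15, 16}
(A ∩ (C Δ (A ∪ B))) ∪ D = {1, 5, 6, 7, 9, 10, 11, 13, 14, 15, 16}
((A ∩ (C Δ (A ∪ B))) ∪ D)' = {2, 3, 4, 8, 12}
|((A ∩ (C Δ (A ∪ B))) ∪ D)'| = 5

5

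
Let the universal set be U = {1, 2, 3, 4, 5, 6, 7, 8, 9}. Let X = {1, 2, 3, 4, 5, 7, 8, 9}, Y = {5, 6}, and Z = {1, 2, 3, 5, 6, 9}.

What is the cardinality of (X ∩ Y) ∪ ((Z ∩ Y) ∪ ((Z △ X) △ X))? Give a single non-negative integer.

6

X ∩ Y = {5}
Z ∩ Y = {5, 6}
Z △ X = {4, 6, 7, 8}
(Z △ X) △ X = {1, 2, 3, 5, 6, 9}
(Z ∩ Y) ∪ ((Z △ X) △ X) = {1, 2, 3, 5, 6, 9}
(X ∩ Y) ∪ ((Z ∩ Y) ∪ ((Z △ X) △ X)) = {1, 2, 3, 5, 6, 9}
|(X ∩ Y) ∪ ((Z ∩ Y) ∪ ((Z △ X) △ X))| = 6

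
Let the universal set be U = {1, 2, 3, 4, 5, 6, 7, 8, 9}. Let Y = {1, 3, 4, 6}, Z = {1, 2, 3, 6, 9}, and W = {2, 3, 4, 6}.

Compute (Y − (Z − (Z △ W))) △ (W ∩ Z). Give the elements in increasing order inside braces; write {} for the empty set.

{1, 2, 3, 4, 6}

Z △ W = {1, 4, 9}
Z − (Z △ W) = {2, 3, 6}
Y − (Z − (Z △ W)) = {1, 4}
W ∩ Z = {2, 3, 6}
(Y − (Z − (Z △ W))) △ (W ∩ Z) = {1, 2, 3, 4, 6}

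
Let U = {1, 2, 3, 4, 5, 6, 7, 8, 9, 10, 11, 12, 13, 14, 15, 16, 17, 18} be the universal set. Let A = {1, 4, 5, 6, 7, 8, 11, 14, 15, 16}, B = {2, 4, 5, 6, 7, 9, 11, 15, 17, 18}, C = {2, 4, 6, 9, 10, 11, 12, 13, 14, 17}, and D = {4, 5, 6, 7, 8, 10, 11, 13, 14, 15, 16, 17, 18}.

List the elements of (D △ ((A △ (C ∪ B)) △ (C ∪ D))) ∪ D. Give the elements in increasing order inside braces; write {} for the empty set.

C ∪ B = {2, 4, 5, 6, 7, 9, 10, 11, 12, 13, 14, 15, 17, 18}
A △ (C ∪ B) = {1, 2, 8, 9, 10, 12, 13, 16, 17, 18}
C ∪ D = {2, 4, 5, 6, 7, 8, 9, 10, 11, 12, 13, 14, 15, 16, 17, 18}
(A △ (C ∪ B)) △ (C ∪ D) = {1, 4, 5, 6, 7, 11, 14, 15}
D △ ((A △ (C ∪ B)) △ (C ∪ D)) = {1, 8, 10, 13, 16, 17, 18}
(D △ ((A △ (C ∪ B)) △ (C ∪ D))) ∪ D = {1, 4, 5, 6, 7, 8, 10, 11, 13, 14, 15, 16, 17, 18}

{1, 4, 5, 6, 7, 8, 10, 11, 13, 14, 15, 16, 17, 18}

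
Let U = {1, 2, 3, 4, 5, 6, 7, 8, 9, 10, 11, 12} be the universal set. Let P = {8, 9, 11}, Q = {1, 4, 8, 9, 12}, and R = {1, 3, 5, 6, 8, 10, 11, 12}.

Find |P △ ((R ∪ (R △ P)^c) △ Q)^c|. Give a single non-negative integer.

R △ P = {1, 3, 5, 6, 9, 10, 12}
(R △ P)^c = {2, 4, 7, 8, 11}
R ∪ (R △ P)^c = {1, 2, 3, 4, 5, 6, 7, 8, 10, 11, 12}
(R ∪ (R △ P)^c) △ Q = {2, 3, 5, 6, 7, 9, 10, 11}
((R ∪ (R △ P)^c) △ Q)^c = {1, 4, 8, 12}
P △ ((R ∪ (R △ P)^c) △ Q)^c = {1, 4, 9, 11, 12}
|P △ ((R ∪ (R △ P)^c) △ Q)^c| = 5

5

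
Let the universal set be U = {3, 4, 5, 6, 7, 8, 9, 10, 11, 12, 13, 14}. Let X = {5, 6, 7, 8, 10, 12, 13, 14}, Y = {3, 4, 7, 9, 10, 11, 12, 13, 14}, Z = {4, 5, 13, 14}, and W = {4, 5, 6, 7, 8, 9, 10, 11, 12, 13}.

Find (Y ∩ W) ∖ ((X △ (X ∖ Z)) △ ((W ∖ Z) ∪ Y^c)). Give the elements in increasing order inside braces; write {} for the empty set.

Y ∩ W = {4, 7, 9, 10, 11, 12, 13}
X ∖ Z = {6, 7, 8, 10, 12}
X △ (X ∖ Z) = {5, 13, 14}
W ∖ Z = {6, 7, 8, 9, 10, 11, 12}
Y^c = {5, 6, 8}
(W ∖ Z) ∪ Y^c = {5, 6, 7, 8, 9, 10, 11, 12}
(X △ (X ∖ Z)) △ ((W ∖ Z) ∪ Y^c) = {6, 7, 8, 9, 10, 11, 12, 13, 14}
(Y ∩ W) ∖ ((X △ (X ∖ Z)) △ ((W ∖ Z) ∪ Y^c)) = {4}

{4}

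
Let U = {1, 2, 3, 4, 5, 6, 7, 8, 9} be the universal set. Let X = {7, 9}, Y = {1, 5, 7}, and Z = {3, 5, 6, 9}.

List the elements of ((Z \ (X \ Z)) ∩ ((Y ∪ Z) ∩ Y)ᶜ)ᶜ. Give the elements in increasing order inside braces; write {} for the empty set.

{1, 2, 4, 5, 7, 8}

X \ Z = {7}
Z \ (X \ Z) = {3, 5, 6, 9}
Y ∪ Z = {1, 3, 5, 6, 7, 9}
(Y ∪ Z) ∩ Y = {1, 5, 7}
((Y ∪ Z) ∩ Y)ᶜ = {2, 3, 4, 6, 8, 9}
(Z \ (X \ Z)) ∩ ((Y ∪ Z) ∩ Y)ᶜ = {3, 6, 9}
((Z \ (X \ Z)) ∩ ((Y ∪ Z) ∩ Y)ᶜ)ᶜ = {1, 2, 4, 5, 7, 8}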